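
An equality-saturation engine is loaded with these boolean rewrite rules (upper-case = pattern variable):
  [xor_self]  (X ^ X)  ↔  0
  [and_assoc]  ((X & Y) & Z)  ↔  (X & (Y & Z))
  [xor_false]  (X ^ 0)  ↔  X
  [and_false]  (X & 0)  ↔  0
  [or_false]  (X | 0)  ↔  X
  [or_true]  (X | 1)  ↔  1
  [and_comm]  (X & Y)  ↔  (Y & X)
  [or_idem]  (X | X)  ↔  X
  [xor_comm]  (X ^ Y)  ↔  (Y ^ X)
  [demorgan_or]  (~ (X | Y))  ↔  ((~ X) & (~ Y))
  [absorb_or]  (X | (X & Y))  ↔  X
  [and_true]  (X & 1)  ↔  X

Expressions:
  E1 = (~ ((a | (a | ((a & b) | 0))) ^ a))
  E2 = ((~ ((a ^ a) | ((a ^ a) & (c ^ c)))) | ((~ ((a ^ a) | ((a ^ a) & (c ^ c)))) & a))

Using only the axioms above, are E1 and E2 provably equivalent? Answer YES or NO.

(1) ((a & b) | 0)  =[or_false →]=  (a & b)    ⊢ (~ ((a | (a | (a & b))) ^ a))
(2) (a | (a & b))  =[absorb_or →]=  a    ⊢ (~ ((a | a) ^ a))
(3) (a | a)  =[or_idem →]=  a    ⊢ (~ (a ^ a))
(4) (a ^ a)  =[absorb_or ←]=  ((a ^ a) | ((a ^ a) & 0))    ⊢ (~ ((a ^ a) | ((a ^ a) & 0)))
(5) 0  =[xor_self ←]=  (c ^ c)    ⊢ (~ ((a ^ a) | ((a ^ a) & (c ^ c))))
(6) (~ ((a ^ a) | ((a ^ a) & (c ^ c))))  =[absorb_or ←]=  ((~ ((a ^ a) | ((a ^ a) & (c ^ c)))) | ((~ ((a ^ a) | ((a ^ a) & (c ^ c)))) & a))    ⊢ E2

YES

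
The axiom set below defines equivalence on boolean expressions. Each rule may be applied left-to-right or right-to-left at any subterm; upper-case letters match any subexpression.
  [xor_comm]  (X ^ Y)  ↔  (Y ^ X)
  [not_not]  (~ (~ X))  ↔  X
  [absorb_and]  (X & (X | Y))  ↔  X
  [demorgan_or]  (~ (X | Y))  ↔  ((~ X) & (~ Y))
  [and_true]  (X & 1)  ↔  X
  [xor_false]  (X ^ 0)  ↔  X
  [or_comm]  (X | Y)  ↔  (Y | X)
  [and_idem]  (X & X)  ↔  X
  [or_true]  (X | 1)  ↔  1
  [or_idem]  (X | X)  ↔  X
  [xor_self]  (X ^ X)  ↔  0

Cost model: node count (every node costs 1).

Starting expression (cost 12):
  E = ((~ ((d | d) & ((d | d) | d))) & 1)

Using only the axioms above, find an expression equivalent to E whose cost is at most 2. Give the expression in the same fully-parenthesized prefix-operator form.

(~ d)   [cost 2]

step 1: absorb_and (→) rewrites ((d | d) & ((d | d) | d)) into (d | d), now ((~ (d | d)) & 1)
step 2: and_true (→) rewrites ((~ (d | d)) & 1) into (~ (d | d))
step 3: or_idem (→) rewrites (d | d) into d, reaching cost 2 (bound 2)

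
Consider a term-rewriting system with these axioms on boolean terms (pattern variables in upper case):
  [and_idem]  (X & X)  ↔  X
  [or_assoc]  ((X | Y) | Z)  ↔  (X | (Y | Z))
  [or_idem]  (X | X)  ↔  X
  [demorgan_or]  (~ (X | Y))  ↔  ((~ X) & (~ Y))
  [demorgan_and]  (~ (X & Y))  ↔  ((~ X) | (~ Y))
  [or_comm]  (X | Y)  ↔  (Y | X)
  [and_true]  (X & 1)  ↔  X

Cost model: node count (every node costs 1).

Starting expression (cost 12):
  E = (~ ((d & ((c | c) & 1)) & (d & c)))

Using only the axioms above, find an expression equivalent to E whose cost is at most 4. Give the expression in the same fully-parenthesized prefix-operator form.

(~ (d & c))   [cost 4]

step 1: or_idem (→) rewrites (c | c) into c, now (~ ((d & (c & 1)) & (d & c)))
step 2: and_true (→) rewrites (c & 1) into c, now (~ ((d & c) & (d & c)))
step 3: and_idem (→) rewrites ((d & c) & (d & c)) into (d & c), reaching cost 4 (bound 4)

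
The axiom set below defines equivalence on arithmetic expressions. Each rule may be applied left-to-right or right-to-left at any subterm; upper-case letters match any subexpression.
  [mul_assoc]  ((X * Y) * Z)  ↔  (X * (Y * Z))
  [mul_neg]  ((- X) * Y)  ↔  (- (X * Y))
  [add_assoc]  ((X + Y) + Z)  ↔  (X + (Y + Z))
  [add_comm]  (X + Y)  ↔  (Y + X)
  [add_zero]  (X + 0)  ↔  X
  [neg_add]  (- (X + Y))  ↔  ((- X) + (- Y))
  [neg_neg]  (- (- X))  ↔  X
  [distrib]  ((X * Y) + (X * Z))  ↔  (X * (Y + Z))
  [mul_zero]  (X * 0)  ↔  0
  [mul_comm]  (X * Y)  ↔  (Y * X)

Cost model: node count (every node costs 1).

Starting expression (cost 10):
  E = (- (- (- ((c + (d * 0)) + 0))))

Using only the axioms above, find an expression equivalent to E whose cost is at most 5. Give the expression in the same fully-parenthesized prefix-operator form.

((- c) + (- 0))   [cost 5]

step 1: neg_neg (→) rewrites (- (- (- ((c + (d * 0)) + 0)))) into (- ((c + (d * 0)) + 0))
step 2: add_zero (→) rewrites ((c + (d * 0)) + 0) into (c + (d * 0)), now (- (c + (d * 0)))
step 3: neg_add (→) rewrites (- (c + (d * 0))) into ((- c) + (- (d * 0)))
step 4: mul_zero (→) rewrites (d * 0) into 0, reaching cost 5 (bound 5)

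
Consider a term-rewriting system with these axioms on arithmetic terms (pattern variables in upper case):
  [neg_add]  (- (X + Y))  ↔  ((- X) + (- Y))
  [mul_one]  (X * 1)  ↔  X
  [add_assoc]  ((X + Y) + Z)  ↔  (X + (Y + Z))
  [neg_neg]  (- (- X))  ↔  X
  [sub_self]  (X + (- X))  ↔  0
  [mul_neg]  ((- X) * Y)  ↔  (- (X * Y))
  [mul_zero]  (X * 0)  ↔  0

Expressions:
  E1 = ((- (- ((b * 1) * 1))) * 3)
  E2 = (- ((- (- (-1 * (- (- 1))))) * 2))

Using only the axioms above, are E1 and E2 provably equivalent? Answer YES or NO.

NO

Every axiom is a valid identity, so a rewrite proof would force E1 and E2 to agree under every assignment.
At b=0: E1 = 0 but E2 = 2; they differ, so no derivation exists.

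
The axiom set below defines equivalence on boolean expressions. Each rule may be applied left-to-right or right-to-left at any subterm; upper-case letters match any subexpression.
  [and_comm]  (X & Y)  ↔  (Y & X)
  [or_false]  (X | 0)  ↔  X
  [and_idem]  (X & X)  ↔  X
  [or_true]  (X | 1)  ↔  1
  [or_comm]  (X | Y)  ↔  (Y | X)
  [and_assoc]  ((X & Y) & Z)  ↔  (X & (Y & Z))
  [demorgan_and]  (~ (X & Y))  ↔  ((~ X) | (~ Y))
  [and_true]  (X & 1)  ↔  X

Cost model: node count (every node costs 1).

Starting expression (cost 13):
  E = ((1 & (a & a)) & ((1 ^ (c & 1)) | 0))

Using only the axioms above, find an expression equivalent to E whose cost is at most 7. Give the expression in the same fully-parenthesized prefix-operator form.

((1 & a) & (1 ^ c))   [cost 7]

(1) (a & a)  =[and_idem →]=  a    ⊢ ((1 & a) & ((1 ^ (c & 1)) | 0))
(2) (c & 1)  =[and_true →]=  c    ⊢ ((1 & a) & ((1 ^ c) | 0))
(3) ((1 ^ c) | 0)  =[or_false →]=  (1 ^ c)    ⊢ cost 7, within 7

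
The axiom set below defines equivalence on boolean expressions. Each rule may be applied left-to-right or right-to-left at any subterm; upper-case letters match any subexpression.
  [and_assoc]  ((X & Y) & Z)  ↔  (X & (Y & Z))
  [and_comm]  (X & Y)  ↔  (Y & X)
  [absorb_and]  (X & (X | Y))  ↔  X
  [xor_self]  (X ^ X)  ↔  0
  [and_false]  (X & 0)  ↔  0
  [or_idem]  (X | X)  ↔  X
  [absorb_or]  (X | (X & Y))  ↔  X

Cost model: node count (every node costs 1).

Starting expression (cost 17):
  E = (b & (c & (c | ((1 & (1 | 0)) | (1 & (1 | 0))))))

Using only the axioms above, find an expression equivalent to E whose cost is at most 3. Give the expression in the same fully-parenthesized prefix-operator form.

(b & c)   [cost 3]

1. [or_idem →] ((1 & (1 | 0)) | (1 & (1 | 0)))  →  (1 & (1 | 0));  E = (b & (c & (c | (1 & (1 | 0)))))
2. [absorb_and →] (1 & (1 | 0))  →  1;  E = (b & (c & (c | 1)))
3. [absorb_and →] (c & (c | 1))  →  c;  cost 3 ≤ 3, done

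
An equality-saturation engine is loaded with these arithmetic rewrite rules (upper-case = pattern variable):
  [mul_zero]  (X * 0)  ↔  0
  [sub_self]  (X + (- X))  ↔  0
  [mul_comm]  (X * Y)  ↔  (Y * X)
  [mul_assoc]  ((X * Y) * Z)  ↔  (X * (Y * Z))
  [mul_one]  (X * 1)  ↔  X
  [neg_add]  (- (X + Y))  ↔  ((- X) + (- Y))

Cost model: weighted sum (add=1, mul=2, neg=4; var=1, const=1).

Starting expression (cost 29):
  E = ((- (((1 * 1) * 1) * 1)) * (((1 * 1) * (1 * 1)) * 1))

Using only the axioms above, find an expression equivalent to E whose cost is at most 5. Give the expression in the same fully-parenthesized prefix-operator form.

1. [mul_one →] ((1 * 1) * 1)  →  (1 * 1);  E = ((- ((1 * 1) * 1)) * (((1 * 1) * (1 * 1)) * 1))
2. [mul_one →] (1 * 1)  →  1;  E = ((- ((1 * 1) * 1)) * (((1 * 1) * 1) * 1))
3. [mul_one →] (1 * 1)  →  1;  E = ((- ((1 * 1) * 1)) * ((1 * 1) * 1))
4. [mul_one →] (1 * 1)  →  1;  E = ((- (1 * 1)) * ((1 * 1) * 1))
5. [mul_one →] (1 * 1)  →  1;  E = ((- (1 * 1)) * (1 * 1))
6. [mul_one →] (1 * 1)  →  1;  E = ((- (1 * 1)) * 1)
7. [mul_one →] (1 * 1)  →  1;  E = ((- 1) * 1)
8. [mul_one →] ((- 1) * 1)  →  (- 1);  cost 5 ≤ 5, done

(- 1)   [cost 5]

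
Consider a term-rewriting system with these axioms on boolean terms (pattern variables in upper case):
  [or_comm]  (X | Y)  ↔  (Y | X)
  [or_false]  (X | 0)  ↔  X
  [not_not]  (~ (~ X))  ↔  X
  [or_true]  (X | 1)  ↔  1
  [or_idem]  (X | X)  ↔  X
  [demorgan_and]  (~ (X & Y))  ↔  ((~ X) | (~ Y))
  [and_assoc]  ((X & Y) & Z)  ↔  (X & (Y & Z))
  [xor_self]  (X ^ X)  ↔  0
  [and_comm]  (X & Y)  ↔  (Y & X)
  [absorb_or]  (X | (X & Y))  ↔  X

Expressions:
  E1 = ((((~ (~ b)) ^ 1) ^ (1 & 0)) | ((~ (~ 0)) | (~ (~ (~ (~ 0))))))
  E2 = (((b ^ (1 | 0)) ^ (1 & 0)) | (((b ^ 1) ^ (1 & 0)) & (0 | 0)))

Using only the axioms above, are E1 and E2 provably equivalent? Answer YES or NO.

step 1: not_not (→) rewrites (~ (~ (~ 0))) into (~ 0), now ((((~ (~ b)) ^ 1) ^ (1 & 0)) | ((~ (~ 0)) | (~ (~ 0))))
step 2: not_not (→) rewrites (~ (~ b)) into b, now (((b ^ 1) ^ (1 & 0)) | ((~ (~ 0)) | (~ (~ 0))))
step 3: or_idem (→) rewrites ((~ (~ 0)) | (~ (~ 0))) into (~ (~ 0)), now (((b ^ 1) ^ (1 & 0)) | (~ (~ 0)))
step 4: not_not (→) rewrites (~ (~ 0)) into 0, now (((b ^ 1) ^ (1 & 0)) | 0)
step 5: or_false (→) rewrites (((b ^ 1) ^ (1 & 0)) | 0) into ((b ^ 1) ^ (1 & 0))
step 6: absorb_or (←) rewrites ((b ^ 1) ^ (1 & 0)) into (((b ^ 1) ^ (1 & 0)) | (((b ^ 1) ^ (1 & 0)) & 0))
step 7: or_false (←) rewrites 1 into (1 | 0), now (((b ^ (1 | 0)) ^ (1 & 0)) | (((b ^ 1) ^ (1 & 0)) & 0))
step 8: or_idem (←) rewrites 0 into (0 | 0), which is E2

YES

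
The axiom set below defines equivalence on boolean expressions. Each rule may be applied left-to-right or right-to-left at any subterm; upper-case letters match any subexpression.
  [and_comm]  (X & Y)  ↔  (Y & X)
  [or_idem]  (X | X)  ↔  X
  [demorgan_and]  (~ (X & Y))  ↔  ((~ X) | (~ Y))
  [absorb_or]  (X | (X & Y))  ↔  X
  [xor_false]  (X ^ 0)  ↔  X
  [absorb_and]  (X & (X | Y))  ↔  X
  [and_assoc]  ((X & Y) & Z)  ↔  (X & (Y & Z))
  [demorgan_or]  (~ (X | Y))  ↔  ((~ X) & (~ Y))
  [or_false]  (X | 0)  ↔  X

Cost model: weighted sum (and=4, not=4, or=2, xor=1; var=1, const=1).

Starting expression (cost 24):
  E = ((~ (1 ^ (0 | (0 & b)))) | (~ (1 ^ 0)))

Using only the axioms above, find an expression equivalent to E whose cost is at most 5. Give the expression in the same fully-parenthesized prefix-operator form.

step 1: absorb_or (→) rewrites (0 | (0 & b)) into 0, now ((~ (1 ^ 0)) | (~ (1 ^ 0)))
step 2: or_idem (→) rewrites ((~ (1 ^ 0)) | (~ (1 ^ 0))) into (~ (1 ^ 0))
step 3: xor_false (→) rewrites (1 ^ 0) into 1, reaching cost 5 (bound 5)

(~ 1)   [cost 5]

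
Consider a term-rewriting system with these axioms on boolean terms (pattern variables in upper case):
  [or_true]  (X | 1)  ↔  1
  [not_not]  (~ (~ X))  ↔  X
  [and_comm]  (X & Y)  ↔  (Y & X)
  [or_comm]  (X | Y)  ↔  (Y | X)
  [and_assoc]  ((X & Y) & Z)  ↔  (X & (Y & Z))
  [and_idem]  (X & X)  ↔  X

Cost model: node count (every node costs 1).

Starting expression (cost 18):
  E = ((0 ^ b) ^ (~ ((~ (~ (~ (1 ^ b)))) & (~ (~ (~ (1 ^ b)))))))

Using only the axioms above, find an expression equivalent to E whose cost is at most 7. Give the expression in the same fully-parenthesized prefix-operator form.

1. [and_idem →] ((~ (~ (~ (1 ^ b)))) & (~ (~ (~ (1 ^ b)))))  →  (~ (~ (~ (1 ^ b))));  E = ((0 ^ b) ^ (~ (~ (~ (~ (1 ^ b))))))
2. [not_not →] (~ (~ (~ (~ (1 ^ b)))))  →  (~ (~ (1 ^ b)));  E = ((0 ^ b) ^ (~ (~ (1 ^ b))))
3. [not_not →] (~ (~ (1 ^ b)))  →  (1 ^ b);  cost 7 ≤ 7, done

((0 ^ b) ^ (1 ^ b))   [cost 7]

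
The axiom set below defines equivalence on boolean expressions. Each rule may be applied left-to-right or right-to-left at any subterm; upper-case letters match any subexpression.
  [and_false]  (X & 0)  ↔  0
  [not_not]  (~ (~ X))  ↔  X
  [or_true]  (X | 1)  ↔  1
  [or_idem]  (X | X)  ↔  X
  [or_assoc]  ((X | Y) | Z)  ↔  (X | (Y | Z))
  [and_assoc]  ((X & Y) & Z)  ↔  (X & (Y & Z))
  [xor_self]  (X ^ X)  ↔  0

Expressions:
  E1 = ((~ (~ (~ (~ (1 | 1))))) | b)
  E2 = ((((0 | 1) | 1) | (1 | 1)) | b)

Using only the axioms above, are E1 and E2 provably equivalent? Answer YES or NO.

YES

1. [not_not →] (~ (~ (~ (1 | 1))))  →  (~ (1 | 1));  E1 = ((~ (~ (1 | 1))) | b)
2. [not_not →] (~ (~ (1 | 1)))  →  (1 | 1);  E1 = ((1 | 1) | b)
3. [or_idem ←] (1 | 1)  →  ((1 | 1) | (1 | 1));  E1 = (((1 | 1) | (1 | 1)) | b)
4. [or_true ←] 1  →  (0 | 1);  this is E2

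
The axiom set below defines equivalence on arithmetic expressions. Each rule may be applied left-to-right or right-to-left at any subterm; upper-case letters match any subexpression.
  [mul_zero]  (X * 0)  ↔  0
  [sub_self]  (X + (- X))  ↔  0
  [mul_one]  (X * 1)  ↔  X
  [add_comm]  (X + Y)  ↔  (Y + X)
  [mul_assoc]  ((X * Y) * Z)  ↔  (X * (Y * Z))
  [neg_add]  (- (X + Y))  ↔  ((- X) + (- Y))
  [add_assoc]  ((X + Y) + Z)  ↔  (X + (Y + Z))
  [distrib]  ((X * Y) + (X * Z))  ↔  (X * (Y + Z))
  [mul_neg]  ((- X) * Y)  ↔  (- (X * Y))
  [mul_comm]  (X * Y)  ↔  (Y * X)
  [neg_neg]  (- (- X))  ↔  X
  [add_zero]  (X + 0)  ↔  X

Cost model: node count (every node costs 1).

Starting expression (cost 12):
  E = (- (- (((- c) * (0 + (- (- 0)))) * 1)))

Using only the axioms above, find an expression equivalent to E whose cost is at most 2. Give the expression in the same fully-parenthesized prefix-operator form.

(1) (- (- (((- c) * (0 + (- (- 0)))) * 1)))  =[neg_neg →]=  (((- c) * (0 + (- (- 0)))) * 1)
(2) (((- c) * (0 + (- (- 0)))) * 1)  =[mul_one →]=  ((- c) * (0 + (- (- 0))))
(3) (- (- 0))  =[neg_neg →]=  0    ⊢ ((- c) * (0 + 0))
(4) ((- c) * (0 + 0))  =[mul_neg →]=  (- (c * (0 + 0)))
(5) (0 + 0)  =[add_zero →]=  0    ⊢ (- (c * 0))
(6) (c * 0)  =[mul_zero →]=  0    ⊢ cost 2, within 2

(- 0)   [cost 2]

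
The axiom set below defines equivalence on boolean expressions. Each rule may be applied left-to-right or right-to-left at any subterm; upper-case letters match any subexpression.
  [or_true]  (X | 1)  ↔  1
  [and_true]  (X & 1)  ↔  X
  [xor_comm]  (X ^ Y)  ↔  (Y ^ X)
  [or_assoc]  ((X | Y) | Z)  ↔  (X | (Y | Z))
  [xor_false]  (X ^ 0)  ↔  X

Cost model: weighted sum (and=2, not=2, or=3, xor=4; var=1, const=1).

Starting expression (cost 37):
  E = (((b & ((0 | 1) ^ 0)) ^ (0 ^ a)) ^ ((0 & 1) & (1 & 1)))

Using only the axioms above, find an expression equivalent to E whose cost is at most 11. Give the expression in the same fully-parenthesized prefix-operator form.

step 1: or_true (→) rewrites (0 | 1) into 1, now (((b & (1 ^ 0)) ^ (0 ^ a)) ^ ((0 & 1) & (1 & 1)))
step 2: and_true (→) rewrites (0 & 1) into 0, now (((b & (1 ^ 0)) ^ (0 ^ a)) ^ (0 & (1 & 1)))
step 3: xor_comm (→) rewrites ((b & (1 ^ 0)) ^ (0 ^ a)) into ((0 ^ a) ^ (b & (1 ^ 0))), now (((0 ^ a) ^ (b & (1 ^ 0))) ^ (0 & (1 & 1)))
step 4: xor_comm (→) rewrites (0 ^ a) into (a ^ 0), now (((a ^ 0) ^ (b & (1 ^ 0))) ^ (0 & (1 & 1)))
step 5: and_true (→) rewrites (1 & 1) into 1, now (((a ^ 0) ^ (b & (1 ^ 0))) ^ (0 & 1))
step 6: xor_false (→) rewrites (1 ^ 0) into 1, now (((a ^ 0) ^ (b & 1)) ^ (0 & 1))
step 7: xor_false (→) rewrites (a ^ 0) into a, now ((a ^ (b & 1)) ^ (0 & 1))
step 8: and_true (→) rewrites (0 & 1) into 0, now ((a ^ (b & 1)) ^ 0)
step 9: and_true (→) rewrites (b & 1) into b, reaching cost 11 (bound 11)

((a ^ b) ^ 0)   [cost 11]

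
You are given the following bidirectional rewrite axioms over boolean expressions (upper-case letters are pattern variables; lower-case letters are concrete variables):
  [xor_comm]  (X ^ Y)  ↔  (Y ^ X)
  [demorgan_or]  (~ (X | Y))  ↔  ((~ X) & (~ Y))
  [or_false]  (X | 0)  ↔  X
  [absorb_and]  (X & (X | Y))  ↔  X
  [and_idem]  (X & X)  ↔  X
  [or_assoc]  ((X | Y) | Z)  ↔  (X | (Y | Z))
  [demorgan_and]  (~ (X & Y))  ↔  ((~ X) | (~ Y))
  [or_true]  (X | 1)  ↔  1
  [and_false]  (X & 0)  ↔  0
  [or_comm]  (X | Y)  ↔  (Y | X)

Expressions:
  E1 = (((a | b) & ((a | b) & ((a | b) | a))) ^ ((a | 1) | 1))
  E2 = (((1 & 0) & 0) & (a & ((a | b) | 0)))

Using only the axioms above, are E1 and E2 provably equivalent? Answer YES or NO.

NO

The axioms are sound identities: if E1 ↔* E2 then E1 and E2 evaluate identically under any assignment.
Under a=0, b=0: E1 evaluates to 1, E2 to 0. Distinct ⇒ no rewrite sequence connects them.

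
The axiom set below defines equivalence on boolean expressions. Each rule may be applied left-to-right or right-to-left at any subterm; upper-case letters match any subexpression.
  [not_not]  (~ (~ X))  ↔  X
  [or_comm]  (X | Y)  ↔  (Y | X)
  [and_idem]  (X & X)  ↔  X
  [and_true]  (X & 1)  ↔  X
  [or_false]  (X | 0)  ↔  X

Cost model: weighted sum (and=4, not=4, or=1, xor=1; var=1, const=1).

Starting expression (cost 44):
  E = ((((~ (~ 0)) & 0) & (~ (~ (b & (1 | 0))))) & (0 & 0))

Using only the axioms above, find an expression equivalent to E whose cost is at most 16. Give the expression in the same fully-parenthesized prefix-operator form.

((0 & b) & (0 & 0))   [cost 16]

1. [or_false →] (1 | 0)  →  1;  E = ((((~ (~ 0)) & 0) & (~ (~ (b & 1)))) & (0 & 0))
2. [not_not →] (~ (~ 0))  →  0;  E = (((0 & 0) & (~ (~ (b & 1)))) & (0 & 0))
3. [and_true →] (b & 1)  →  b;  E = (((0 & 0) & (~ (~ b))) & (0 & 0))
4. [and_idem →] (0 & 0)  →  0;  E = ((0 & (~ (~ b))) & (0 & 0))
5. [not_not →] (~ (~ b))  →  b;  cost 16 ≤ 16, done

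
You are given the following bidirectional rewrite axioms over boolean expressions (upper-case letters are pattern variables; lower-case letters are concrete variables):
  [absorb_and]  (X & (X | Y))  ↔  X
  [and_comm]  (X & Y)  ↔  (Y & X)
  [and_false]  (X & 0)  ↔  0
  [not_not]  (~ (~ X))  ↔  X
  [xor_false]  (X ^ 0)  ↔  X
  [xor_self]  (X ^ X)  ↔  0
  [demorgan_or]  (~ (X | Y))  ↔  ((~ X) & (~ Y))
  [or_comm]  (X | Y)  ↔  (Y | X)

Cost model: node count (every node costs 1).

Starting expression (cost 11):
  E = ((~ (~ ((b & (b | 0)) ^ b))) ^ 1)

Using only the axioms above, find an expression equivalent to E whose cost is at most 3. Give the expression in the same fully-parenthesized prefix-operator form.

(0 ^ 1)   [cost 3]

(1) (~ (~ ((b & (b | 0)) ^ b)))  =[not_not →]=  ((b & (b | 0)) ^ b)    ⊢ (((b & (b | 0)) ^ b) ^ 1)
(2) (b & (b | 0))  =[absorb_and →]=  b    ⊢ ((b ^ b) ^ 1)
(3) (b ^ b)  =[xor_self →]=  0    ⊢ cost 3, within 3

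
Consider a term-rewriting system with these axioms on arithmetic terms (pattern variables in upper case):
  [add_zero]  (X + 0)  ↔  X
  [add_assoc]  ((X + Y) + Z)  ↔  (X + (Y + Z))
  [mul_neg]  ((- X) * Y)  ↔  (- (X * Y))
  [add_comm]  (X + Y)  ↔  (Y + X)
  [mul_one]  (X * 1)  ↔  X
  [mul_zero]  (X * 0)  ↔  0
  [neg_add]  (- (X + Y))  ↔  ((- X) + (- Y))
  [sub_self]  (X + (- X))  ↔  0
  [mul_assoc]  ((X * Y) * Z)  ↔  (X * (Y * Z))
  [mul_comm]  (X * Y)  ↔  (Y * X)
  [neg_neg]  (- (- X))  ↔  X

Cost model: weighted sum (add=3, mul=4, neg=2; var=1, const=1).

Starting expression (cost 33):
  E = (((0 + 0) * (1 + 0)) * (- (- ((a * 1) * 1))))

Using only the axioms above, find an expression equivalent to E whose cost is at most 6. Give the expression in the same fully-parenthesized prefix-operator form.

(a * 0)   [cost 6]

1. [mul_one →] ((a * 1) * 1)  →  (a * 1);  E = (((0 + 0) * (1 + 0)) * (- (- (a * 1))))
2. [add_zero →] (1 + 0)  →  1;  E = (((0 + 0) * 1) * (- (- (a * 1))))
3. [mul_one →] ((0 + 0) * 1)  →  (0 + 0);  E = ((0 + 0) * (- (- (a * 1))))
4. [mul_comm →] ((0 + 0) * (- (- (a * 1))))  →  ((- (- (a * 1))) * (0 + 0))
5. [mul_one →] (a * 1)  →  a;  E = ((- (- a)) * (0 + 0))
6. [add_zero →] (0 + 0)  →  0;  E = ((- (- a)) * 0)
7. [neg_neg →] (- (- a))  →  a;  cost 6 ≤ 6, done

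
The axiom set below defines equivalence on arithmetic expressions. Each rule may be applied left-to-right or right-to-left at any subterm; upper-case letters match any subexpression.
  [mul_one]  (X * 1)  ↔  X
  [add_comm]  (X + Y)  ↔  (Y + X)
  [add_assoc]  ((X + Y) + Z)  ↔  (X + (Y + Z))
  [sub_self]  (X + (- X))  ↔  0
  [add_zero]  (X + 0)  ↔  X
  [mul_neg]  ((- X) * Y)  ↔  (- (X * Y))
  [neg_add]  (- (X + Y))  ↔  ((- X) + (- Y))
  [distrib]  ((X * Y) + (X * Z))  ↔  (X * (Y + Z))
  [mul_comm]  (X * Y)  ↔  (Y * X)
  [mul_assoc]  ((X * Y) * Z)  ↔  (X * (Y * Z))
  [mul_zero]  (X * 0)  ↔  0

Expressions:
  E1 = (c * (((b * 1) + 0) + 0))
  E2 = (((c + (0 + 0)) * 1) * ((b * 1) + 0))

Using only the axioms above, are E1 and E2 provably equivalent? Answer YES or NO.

YES

(1) (((b * 1) + 0) + 0)  =[add_zero →]=  ((b * 1) + 0)    ⊢ (c * ((b * 1) + 0))
(2) (b * 1)  =[mul_one →]=  b    ⊢ (c * (b + 0))
(3) (b + 0)  =[add_zero →]=  b    ⊢ (c * b)
(4) c  =[mul_one ←]=  (c * 1)    ⊢ ((c * 1) * b)
(5) b  =[add_zero ←]=  (b + 0)    ⊢ ((c * 1) * (b + 0))
(6) b  =[mul_one ←]=  (b * 1)    ⊢ ((c * 1) * ((b * 1) + 0))
(7) c  =[add_zero ←]=  (c + 0)    ⊢ (((c + 0) * 1) * ((b * 1) + 0))
(8) 0  =[add_zero ←]=  (0 + 0)    ⊢ E2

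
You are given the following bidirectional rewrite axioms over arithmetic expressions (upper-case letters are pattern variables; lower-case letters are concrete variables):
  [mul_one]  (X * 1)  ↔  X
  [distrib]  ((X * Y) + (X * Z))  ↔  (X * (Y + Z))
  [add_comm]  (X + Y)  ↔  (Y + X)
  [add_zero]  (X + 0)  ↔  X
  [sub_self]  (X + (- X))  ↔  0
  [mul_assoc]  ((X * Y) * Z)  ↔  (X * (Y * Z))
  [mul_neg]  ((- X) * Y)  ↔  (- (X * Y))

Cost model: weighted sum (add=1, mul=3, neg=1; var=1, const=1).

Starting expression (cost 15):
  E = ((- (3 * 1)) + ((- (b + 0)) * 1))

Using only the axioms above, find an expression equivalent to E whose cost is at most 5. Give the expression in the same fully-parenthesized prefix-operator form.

((- 3) + (- b))   [cost 5]

step 1: mul_one (→) rewrites ((- (b + 0)) * 1) into (- (b + 0)), now ((- (3 * 1)) + (- (b + 0)))
step 2: add_zero (→) rewrites (b + 0) into b, now ((- (3 * 1)) + (- b))
step 3: mul_one (→) rewrites (3 * 1) into 3, reaching cost 5 (bound 5)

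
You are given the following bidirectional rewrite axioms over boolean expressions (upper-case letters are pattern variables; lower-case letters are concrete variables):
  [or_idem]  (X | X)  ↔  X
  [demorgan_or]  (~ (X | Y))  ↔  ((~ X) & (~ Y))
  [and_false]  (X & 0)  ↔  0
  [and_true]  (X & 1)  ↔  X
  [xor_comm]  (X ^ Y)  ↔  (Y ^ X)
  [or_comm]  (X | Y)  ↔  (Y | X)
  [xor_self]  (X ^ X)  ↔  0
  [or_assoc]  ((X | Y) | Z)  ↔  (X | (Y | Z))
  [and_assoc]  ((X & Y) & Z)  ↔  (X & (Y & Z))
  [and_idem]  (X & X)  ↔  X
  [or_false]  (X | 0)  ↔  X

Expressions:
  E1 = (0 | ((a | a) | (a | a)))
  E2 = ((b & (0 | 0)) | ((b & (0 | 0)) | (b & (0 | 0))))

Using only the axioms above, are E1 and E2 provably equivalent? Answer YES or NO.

Every axiom is a valid identity, so a rewrite proof would force E1 and E2 to agree under every assignment.
At a=1, b=0: E1 = 1 but E2 = 0; they differ, so no derivation exists.

NO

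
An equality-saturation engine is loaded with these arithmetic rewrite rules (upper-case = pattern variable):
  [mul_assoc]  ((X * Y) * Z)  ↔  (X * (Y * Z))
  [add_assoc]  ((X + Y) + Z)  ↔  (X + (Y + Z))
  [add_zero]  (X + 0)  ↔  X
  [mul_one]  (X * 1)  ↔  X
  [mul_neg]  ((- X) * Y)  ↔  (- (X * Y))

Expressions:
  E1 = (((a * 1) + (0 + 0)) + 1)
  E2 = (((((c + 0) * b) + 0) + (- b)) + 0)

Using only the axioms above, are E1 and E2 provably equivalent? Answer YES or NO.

All listed rules preserve value, hence provable equivalence implies equal values everywhere; look for a separating assignment.
a=0, b=0, c=0 gives E1 ↦ 1, E2 ↦ 0; values differ ⇒ not provably equivalent.

NO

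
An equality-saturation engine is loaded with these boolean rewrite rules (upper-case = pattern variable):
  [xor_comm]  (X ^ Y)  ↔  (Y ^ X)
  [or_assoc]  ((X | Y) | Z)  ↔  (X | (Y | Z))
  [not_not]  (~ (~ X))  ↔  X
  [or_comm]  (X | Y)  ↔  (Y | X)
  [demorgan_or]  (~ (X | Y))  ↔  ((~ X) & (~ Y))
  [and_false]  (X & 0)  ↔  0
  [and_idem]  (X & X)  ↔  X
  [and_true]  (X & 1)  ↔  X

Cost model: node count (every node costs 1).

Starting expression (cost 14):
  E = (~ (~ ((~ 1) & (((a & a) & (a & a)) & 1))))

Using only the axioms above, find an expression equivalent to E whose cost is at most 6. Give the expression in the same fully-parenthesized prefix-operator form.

1. [and_true →] (((a & a) & (a & a)) & 1)  →  ((a & a) & (a & a));  E = (~ (~ ((~ 1) & ((a & a) & (a & a)))))
2. [not_not →] (~ (~ ((~ 1) & ((a & a) & (a & a)))))  →  ((~ 1) & ((a & a) & (a & a)))
3. [and_idem →] ((a & a) & (a & a))  →  (a & a);  cost 6 ≤ 6, done

((~ 1) & (a & a))   [cost 6]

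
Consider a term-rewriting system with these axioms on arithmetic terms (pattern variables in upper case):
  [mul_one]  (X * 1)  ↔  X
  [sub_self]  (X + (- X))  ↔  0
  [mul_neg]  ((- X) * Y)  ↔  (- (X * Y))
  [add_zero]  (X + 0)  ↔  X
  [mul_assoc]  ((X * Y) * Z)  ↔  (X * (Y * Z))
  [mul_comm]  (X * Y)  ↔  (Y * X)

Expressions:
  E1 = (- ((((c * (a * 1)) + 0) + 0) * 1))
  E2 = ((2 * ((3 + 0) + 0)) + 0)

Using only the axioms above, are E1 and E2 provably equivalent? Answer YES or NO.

NO

Every axiom is a valid identity, so a rewrite proof would force E1 and E2 to agree under every assignment.
At a=0, c=0: E1 = 0 but E2 = 6; they differ, so no derivation exists.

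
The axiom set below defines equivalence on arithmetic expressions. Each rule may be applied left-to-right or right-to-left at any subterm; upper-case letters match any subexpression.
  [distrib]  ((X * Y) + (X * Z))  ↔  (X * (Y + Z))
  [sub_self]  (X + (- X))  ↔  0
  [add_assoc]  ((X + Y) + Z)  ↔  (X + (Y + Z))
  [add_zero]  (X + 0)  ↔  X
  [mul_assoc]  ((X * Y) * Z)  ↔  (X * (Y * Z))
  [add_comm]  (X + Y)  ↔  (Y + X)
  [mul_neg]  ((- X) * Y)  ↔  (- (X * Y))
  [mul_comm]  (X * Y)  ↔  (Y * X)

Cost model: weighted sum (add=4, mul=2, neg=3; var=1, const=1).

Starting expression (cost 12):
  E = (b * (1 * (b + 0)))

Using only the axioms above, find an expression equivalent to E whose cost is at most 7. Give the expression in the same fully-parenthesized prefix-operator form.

(b * (b * 1))   [cost 7]

(1) (1 * (b + 0))  =[mul_comm →]=  ((b + 0) * 1)    ⊢ (b * ((b + 0) * 1))
(2) (b + 0)  =[add_zero →]=  b    ⊢ cost 7, within 7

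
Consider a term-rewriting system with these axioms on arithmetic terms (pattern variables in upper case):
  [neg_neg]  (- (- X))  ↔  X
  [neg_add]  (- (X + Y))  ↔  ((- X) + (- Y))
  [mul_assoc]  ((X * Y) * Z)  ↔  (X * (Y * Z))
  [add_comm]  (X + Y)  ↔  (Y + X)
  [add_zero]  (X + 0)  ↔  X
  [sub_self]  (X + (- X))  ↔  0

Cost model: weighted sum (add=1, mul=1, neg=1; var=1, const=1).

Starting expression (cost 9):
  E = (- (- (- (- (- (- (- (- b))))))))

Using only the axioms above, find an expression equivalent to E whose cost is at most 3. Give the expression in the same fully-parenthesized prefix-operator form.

(- (- b))   [cost 3]

step 1: neg_neg (→) rewrites (- (- (- (- (- (- (- (- b)))))))) into (- (- (- (- (- (- b))))))
step 2: neg_neg (→) rewrites (- (- (- (- (- b))))) into (- (- (- b))), now (- (- (- (- b))))
step 3: neg_neg (→) rewrites (- (- (- b))) into (- b), reaching cost 3 (bound 3)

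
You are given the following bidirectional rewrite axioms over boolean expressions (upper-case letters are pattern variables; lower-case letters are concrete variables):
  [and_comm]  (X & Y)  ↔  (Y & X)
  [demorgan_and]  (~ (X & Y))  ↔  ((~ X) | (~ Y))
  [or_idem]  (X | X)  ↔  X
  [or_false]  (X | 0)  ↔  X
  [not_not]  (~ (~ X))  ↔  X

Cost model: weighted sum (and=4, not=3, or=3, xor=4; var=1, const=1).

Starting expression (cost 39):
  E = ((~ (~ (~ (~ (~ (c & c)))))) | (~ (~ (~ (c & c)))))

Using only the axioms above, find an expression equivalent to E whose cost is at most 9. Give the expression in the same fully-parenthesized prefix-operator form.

(1) (~ (~ (~ (~ (c & c)))))  =[not_not →]=  (~ (~ (c & c)))    ⊢ ((~ (~ (~ (c & c)))) | (~ (~ (~ (c & c)))))
(2) ((~ (~ (~ (c & c)))) | (~ (~ (~ (c & c)))))  =[or_idem →]=  (~ (~ (~ (c & c))))
(3) (~ (~ (c & c)))  =[not_not →]=  (c & c)    ⊢ cost 9, within 9

(~ (c & c))   [cost 9]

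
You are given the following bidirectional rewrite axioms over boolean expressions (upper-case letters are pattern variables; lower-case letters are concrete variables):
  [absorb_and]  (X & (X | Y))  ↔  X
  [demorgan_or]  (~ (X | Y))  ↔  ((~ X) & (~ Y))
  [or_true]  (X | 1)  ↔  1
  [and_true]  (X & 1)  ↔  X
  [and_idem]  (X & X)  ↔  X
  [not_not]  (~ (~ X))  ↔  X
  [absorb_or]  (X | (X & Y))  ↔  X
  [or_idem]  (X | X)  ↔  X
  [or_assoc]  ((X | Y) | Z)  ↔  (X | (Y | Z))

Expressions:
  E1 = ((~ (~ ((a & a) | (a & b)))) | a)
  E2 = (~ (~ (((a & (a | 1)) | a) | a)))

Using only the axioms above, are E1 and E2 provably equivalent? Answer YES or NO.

step 1: and_idem (→) rewrites (a & a) into a, now ((~ (~ (a | (a & b)))) | a)
step 2: not_not (→) rewrites (~ (~ (a | (a & b)))) into (a | (a & b)), now ((a | (a & b)) | a)
step 3: absorb_or (→) rewrites (a | (a & b)) into a, now (a | a)
step 4: not_not (←) rewrites (a | a) into (~ (~ (a | a)))
step 5: or_idem (←) rewrites a into (a | a), now (~ (~ ((a | a) | a)))
step 6: absorb_and (←) rewrites a into (a & (a | 1)), which is E2

YES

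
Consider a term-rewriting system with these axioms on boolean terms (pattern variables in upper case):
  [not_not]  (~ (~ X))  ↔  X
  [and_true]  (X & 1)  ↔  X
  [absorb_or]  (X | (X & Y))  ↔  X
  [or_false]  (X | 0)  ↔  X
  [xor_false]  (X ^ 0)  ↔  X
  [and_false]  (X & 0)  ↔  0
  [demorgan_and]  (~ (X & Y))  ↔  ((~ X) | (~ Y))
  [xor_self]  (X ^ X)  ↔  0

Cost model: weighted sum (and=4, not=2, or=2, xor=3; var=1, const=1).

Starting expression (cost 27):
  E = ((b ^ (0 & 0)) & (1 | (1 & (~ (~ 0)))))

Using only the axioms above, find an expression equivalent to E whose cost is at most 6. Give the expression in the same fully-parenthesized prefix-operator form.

step 1: not_not (→) rewrites (~ (~ 0)) into 0, now ((b ^ (0 & 0)) & (1 | (1 & 0)))
step 2: absorb_or (→) rewrites (1 | (1 & 0)) into 1, now ((b ^ (0 & 0)) & 1)
step 3: and_false (→) rewrites (0 & 0) into 0, now ((b ^ 0) & 1)
step 4: xor_false (→) rewrites (b ^ 0) into b, reaching cost 6 (bound 6)

(b & 1)   [cost 6]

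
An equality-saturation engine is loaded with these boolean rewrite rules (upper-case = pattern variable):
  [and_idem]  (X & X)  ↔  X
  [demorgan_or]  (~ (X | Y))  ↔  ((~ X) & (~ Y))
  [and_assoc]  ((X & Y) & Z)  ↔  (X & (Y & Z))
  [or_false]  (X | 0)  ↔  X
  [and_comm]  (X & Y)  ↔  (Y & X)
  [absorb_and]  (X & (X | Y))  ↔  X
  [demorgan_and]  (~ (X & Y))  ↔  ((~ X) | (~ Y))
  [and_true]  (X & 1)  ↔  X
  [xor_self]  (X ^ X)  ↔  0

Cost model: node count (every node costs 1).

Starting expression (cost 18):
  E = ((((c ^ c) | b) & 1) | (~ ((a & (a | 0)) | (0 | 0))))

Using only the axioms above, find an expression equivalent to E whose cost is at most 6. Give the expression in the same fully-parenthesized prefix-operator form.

((0 | b) | (~ a))   [cost 6]

1. [absorb_and →] (a & (a | 0))  →  a;  E = ((((c ^ c) | b) & 1) | (~ (a | (0 | 0))))
2. [or_false →] (0 | 0)  →  0;  E = ((((c ^ c) | b) & 1) | (~ (a | 0)))
3. [or_false →] (a | 0)  →  a;  E = ((((c ^ c) | b) & 1) | (~ a))
4. [and_true →] (((c ^ c) | b) & 1)  →  ((c ^ c) | b);  E = (((c ^ c) | b) | (~ a))
5. [xor_self →] (c ^ c)  →  0;  cost 6 ≤ 6, done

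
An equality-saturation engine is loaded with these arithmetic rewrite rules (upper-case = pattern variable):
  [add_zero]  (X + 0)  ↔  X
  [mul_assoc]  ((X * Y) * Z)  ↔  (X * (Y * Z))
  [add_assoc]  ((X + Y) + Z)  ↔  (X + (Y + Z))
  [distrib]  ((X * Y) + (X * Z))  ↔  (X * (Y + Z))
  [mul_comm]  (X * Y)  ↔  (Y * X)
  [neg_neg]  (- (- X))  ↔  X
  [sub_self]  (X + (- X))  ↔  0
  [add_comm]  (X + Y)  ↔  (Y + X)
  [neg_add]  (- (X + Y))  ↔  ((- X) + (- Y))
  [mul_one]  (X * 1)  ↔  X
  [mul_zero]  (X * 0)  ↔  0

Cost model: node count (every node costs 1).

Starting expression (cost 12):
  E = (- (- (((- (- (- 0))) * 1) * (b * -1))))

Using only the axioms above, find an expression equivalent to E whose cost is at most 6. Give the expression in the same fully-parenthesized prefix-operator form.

step 1: mul_one (→) rewrites ((- (- (- 0))) * 1) into (- (- (- 0))), now (- (- ((- (- (- 0))) * (b * -1))))
step 2: neg_neg (→) rewrites (- (- ((- (- (- 0))) * (b * -1)))) into ((- (- (- 0))) * (b * -1))
step 3: neg_neg (→) rewrites (- (- 0)) into 0, reaching cost 6 (bound 6)

((- 0) * (b * -1))   [cost 6]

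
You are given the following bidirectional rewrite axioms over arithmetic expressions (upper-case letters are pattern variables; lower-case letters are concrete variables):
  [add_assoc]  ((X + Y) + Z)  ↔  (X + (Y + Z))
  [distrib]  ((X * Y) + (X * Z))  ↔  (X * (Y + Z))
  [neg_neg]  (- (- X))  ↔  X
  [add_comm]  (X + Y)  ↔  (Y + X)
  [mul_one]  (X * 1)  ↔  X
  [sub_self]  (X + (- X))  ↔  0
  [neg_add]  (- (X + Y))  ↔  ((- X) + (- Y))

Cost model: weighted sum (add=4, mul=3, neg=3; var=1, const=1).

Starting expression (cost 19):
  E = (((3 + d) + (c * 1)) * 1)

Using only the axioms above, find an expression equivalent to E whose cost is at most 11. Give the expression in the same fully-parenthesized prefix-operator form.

((3 + d) + c)   [cost 11]

1. [mul_one →] (c * 1)  →  c;  E = (((3 + d) + c) * 1)
2. [mul_one →] (((3 + d) + c) * 1)  →  ((3 + d) + c);  cost 11 ≤ 11, done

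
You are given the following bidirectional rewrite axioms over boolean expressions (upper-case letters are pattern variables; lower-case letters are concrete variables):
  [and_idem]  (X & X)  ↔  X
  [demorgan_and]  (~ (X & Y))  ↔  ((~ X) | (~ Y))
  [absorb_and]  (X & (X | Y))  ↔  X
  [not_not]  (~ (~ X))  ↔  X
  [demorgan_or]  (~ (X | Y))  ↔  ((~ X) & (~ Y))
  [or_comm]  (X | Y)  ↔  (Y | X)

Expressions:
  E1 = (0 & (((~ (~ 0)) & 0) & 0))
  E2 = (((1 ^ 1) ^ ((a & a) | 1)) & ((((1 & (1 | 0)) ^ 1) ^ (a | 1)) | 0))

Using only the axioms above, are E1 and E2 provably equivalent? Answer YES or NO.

All listed rules preserve value, hence provable equivalence implies equal values everywhere; look for a separating assignment.
a=0 gives E1 ↦ 0, E2 ↦ 1; values differ ⇒ not provably equivalent.

NO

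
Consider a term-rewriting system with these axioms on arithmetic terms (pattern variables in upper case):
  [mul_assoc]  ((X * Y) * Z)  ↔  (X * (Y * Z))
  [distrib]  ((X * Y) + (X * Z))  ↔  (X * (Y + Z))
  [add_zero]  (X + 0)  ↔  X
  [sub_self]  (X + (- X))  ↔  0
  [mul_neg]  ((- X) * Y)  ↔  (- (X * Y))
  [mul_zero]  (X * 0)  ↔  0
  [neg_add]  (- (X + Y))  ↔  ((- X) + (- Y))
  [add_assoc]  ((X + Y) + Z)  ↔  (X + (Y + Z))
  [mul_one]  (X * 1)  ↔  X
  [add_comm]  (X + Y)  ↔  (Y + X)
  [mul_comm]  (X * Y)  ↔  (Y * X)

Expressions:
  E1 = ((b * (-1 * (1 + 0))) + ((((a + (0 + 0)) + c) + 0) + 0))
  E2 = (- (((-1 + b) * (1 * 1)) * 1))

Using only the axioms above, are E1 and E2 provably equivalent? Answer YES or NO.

NO

Every axiom is a valid identity, so a rewrite proof would force E1 and E2 to agree under every assignment.
At a=0, b=0, c=0: E1 = 0 but E2 = 1; they differ, so no derivation exists.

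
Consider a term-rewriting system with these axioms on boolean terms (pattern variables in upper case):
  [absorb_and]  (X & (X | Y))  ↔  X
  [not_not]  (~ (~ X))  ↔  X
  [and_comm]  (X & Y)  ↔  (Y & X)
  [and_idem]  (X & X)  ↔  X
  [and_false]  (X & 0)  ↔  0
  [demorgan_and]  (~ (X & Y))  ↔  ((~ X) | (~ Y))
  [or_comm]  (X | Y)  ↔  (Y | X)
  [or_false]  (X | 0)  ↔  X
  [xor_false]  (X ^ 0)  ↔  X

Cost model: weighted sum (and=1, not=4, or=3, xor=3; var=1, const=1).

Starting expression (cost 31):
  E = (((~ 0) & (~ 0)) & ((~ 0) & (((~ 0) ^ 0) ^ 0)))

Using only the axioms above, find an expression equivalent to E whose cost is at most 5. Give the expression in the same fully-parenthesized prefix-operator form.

(~ 0)   [cost 5]

1. [xor_false →] ((~ 0) ^ 0)  →  (~ 0);  E = (((~ 0) & (~ 0)) & ((~ 0) & ((~ 0) ^ 0)))
2. [xor_false →] ((~ 0) ^ 0)  →  (~ 0);  E = (((~ 0) & (~ 0)) & ((~ 0) & (~ 0)))
3. [and_idem →] (((~ 0) & (~ 0)) & ((~ 0) & (~ 0)))  →  ((~ 0) & (~ 0))
4. [and_idem →] ((~ 0) & (~ 0))  →  (~ 0);  cost 5 ≤ 5, done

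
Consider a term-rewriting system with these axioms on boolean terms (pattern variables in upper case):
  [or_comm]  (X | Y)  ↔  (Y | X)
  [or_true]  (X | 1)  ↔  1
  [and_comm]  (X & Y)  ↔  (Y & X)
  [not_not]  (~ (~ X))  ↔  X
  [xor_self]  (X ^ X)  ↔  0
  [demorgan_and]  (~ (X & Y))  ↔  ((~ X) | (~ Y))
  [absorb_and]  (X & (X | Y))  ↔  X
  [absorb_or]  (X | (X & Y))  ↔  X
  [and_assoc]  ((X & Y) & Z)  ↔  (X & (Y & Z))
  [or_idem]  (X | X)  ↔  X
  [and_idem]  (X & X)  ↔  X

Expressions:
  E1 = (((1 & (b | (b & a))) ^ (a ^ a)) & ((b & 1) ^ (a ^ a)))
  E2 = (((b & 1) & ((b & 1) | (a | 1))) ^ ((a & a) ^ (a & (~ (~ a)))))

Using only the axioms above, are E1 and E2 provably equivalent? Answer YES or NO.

(1) (1 & (b | (b & a)))  =[and_comm →]=  ((b | (b & a)) & 1)    ⊢ ((((b | (b & a)) & 1) ^ (a ^ a)) & ((b & 1) ^ (a ^ a)))
(2) (b | (b & a))  =[absorb_or →]=  b    ⊢ (((b & 1) ^ (a ^ a)) & ((b & 1) ^ (a ^ a)))
(3) (((b & 1) ^ (a ^ a)) & ((b & 1) ^ (a ^ a)))  =[and_idem →]=  ((b & 1) ^ (a ^ a))
(4) a  =[and_idem ←]=  (a & a)    ⊢ ((b & 1) ^ ((a & a) ^ a))
(5) (b & 1)  =[absorb_and ←]=  ((b & 1) & ((b & 1) | 1))    ⊢ (((b & 1) & ((b & 1) | 1)) ^ ((a & a) ^ a))
(6) a  =[and_idem ←]=  (a & a)    ⊢ (((b & 1) & ((b & 1) | 1)) ^ ((a & a) ^ (a & a)))
(7) 1  =[or_true ←]=  (a | 1)    ⊢ (((b & 1) & ((b & 1) | (a | 1))) ^ ((a & a) ^ (a & a)))
(8) a  =[not_not ←]=  (~ (~ a))    ⊢ E2

YES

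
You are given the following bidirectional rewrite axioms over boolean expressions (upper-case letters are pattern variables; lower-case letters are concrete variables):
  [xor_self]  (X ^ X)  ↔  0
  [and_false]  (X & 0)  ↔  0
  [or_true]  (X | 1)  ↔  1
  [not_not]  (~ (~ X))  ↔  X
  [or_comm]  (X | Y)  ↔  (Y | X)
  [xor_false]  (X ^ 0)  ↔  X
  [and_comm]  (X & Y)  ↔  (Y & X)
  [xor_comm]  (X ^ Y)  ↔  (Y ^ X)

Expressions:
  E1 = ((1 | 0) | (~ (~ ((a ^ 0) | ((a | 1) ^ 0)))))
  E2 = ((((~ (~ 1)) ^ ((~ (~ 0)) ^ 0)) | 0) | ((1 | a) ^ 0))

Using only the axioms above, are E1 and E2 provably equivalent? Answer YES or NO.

step 1: xor_false (→) rewrites ((a | 1) ^ 0) into (a | 1), now ((1 | 0) | (~ (~ ((a ^ 0) | (a | 1)))))
step 2: not_not (→) rewrites (~ (~ ((a ^ 0) | (a | 1)))) into ((a ^ 0) | (a | 1)), now ((1 | 0) | ((a ^ 0) | (a | 1)))
step 3: xor_false (→) rewrites (a ^ 0) into a, now ((1 | 0) | (a | (a | 1)))
step 4: or_true (→) rewrites (a | 1) into 1, now ((1 | 0) | (a | 1))
step 5: xor_false (←) rewrites 1 into (1 ^ 0), now (((1 ^ 0) | 0) | (a | 1))
step 6: or_comm (→) rewrites (a | 1) into (1 | a), now (((1 ^ 0) | 0) | (1 | a))
step 7: not_not (←) rewrites 1 into (~ (~ 1)), now ((((~ (~ 1)) ^ 0) | 0) | (1 | a))
step 8: xor_false (←) rewrites (1 | a) into ((1 | a) ^ 0), now ((((~ (~ 1)) ^ 0) | 0) | ((1 | a) ^ 0))
step 9: not_not (←) rewrites 0 into (~ (~ 0)), now ((((~ (~ 1)) ^ (~ (~ 0))) | 0) | ((1 | a) ^ 0))
step 10: xor_false (←) rewrites (~ (~ 0)) into ((~ (~ 0)) ^ 0), which is E2

YES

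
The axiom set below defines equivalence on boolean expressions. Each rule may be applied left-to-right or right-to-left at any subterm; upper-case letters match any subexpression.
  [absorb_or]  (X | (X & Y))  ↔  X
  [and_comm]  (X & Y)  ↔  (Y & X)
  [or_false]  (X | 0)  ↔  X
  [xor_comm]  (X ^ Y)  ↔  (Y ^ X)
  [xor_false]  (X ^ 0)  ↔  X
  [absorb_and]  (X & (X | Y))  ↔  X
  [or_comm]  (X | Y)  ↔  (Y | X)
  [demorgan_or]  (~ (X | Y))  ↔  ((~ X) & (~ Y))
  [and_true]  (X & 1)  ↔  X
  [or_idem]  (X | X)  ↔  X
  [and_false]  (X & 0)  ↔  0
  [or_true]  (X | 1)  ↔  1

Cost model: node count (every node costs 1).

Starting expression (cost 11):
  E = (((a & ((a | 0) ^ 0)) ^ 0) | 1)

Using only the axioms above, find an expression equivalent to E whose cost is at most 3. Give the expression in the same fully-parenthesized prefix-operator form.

step 1: xor_false (→) rewrites ((a & ((a | 0) ^ 0)) ^ 0) into (a & ((a | 0) ^ 0)), now ((a & ((a | 0) ^ 0)) | 1)
step 2: xor_false (→) rewrites ((a | 0) ^ 0) into (a | 0), now ((a & (a | 0)) | 1)
step 3: absorb_and (→) rewrites (a & (a | 0)) into a, reaching cost 3 (bound 3)

(a | 1)   [cost 3]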